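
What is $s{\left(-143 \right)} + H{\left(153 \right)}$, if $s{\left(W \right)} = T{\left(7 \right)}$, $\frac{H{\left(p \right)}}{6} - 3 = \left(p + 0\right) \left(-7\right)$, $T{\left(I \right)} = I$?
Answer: $-6401$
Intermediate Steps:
$H{\left(p \right)} = 18 - 42 p$ ($H{\left(p \right)} = 18 + 6 \left(p + 0\right) \left(-7\right) = 18 + 6 p \left(-7\right) = 18 + 6 \left(- 7 p\right) = 18 - 42 p$)
$s{\left(W \right)} = 7$
$s{\left(-143 \right)} + H{\left(153 \right)} = 7 + \left(18 - 6426\right) = 7 - 6408 = -6401$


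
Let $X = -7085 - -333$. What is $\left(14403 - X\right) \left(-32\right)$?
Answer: $-676960$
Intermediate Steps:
$X = -6752$ ($X = -7085 + 333 = -6752$)
$\left(14403 - X\right) \left(-32\right) = \left(14403 - -6752\right) \left(-32\right) = \left(14403 + 6752\right) \left(-32\right) = 21155 \left(-32\right) = -676960$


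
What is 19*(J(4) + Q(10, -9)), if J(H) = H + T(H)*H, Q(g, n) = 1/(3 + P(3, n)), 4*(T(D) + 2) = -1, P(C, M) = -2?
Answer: -76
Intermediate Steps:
T(D) = -9/4 (T(D) = -2 + (¼)*(-1) = -2 - ¼ = -9/4)
Q(g, n) = 1 (Q(g, n) = 1/(3 - 2) = 1/1 = 1)
J(H) = -5*H/4 (J(H) = H - 9*H/4 = -5*H/4)
19*(J(4) + Q(10, -9)) = 19*(-5/4*4 + 1) = 19*(-5 + 1) = 19*(-4) = -76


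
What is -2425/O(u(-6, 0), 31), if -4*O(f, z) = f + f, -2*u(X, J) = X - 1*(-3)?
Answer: 9700/3 ≈ 3233.3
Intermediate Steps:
u(X, J) = -3/2 - X/2 (u(X, J) = -(X - 1*(-3))/2 = -(X + 3)/2 = -(3 + X)/2 = -3/2 - X/2)
O(f, z) = -f/2 (O(f, z) = -(f + f)/4 = -f/2)
-2425/O(u(-6, 0), 31) = -2425*(-2/(-3/2 - ½*(-6))) = -2425*(-2/(-3/2 + 3)) = -2425/((-½*3/2)) = -2425/(-¾) = -2425*(-4/3) = 9700/3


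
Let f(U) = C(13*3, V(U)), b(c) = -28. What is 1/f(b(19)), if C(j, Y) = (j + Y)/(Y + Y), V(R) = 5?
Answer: 5/22 ≈ 0.22727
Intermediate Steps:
C(j, Y) = (Y + j)/(2*Y) (C(j, Y) = (Y + j)/((2*Y)) = (Y + j)*(1/(2*Y)) = (Y + j)/(2*Y))
f(U) = 22/5 (f(U) = (1/2)*(5 + 13*3)/5 = (1/2)*(1/5)*(5 + 39) = (1/2)*(1/5)*44 = 22/5)
1/f(b(19)) = 1/(22/5) = 5/22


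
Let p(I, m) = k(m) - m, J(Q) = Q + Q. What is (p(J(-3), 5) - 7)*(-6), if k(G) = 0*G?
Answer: 72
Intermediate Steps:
J(Q) = 2*Q
k(G) = 0
p(I, m) = -m (p(I, m) = 0 - m = -m)
(p(J(-3), 5) - 7)*(-6) = (-1*5 - 7)*(-6) = (-5 - 7)*(-6) = -12*(-6) = 72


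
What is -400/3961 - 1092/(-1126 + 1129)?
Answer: -1442204/3961 ≈ -364.10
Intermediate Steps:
-400/3961 - 1092/(-1126 + 1129) = -400*1/3961 - 1092/3 = -400/3961 - 1092*⅓ = -400/3961 - 364 = -1442204/3961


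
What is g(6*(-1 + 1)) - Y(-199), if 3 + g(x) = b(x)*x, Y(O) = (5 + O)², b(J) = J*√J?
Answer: -37639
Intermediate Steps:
b(J) = J^(3/2)
g(x) = -3 + x^(5/2) (g(x) = -3 + x^(3/2)*x = -3 + x^(5/2))
g(6*(-1 + 1)) - Y(-199) = (-3 + (6*(-1 + 1))^(5/2)) - (5 - 199)² = (-3 + (6*0)^(5/2)) - 1*(-194)² = (-3 + 0^(5/2)) - 1*37636 = (-3 + 0) - 37636 = -3 - 37636 = -37639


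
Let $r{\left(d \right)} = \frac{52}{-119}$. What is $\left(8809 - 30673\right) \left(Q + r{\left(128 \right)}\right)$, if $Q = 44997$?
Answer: $- \frac{117072777624}{119} \approx -9.838 \cdot 10^{8}$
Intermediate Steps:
$r{\left(d \right)} = - \frac{52}{119}$ ($r{\left(d \right)} = 52 \left(- \frac{1}{119}\right) = - \frac{52}{119}$)
$\left(8809 - 30673\right) \left(Q + r{\left(128 \right)}\right) = \left(8809 - 30673\right) \left(44997 - \frac{52}{119}\right) = \left(-21864\right) \frac{5354591}{119} = - \frac{117072777624}{119}$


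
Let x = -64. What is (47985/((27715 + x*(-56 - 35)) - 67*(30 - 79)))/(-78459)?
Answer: -15995/963005766 ≈ -1.6609e-5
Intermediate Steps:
(47985/((27715 + x*(-56 - 35)) - 67*(30 - 79)))/(-78459) = (47985/((27715 - 64*(-56 - 35)) - 67*(30 - 79)))/(-78459) = (47985/((27715 - 64*(-91)) - 67*(-49)))*(-1/78459) = (47985/((27715 + 5824) + 3283))*(-1/78459) = (47985/(33539 + 3283))*(-1/78459) = (47985/36822)*(-1/78459) = (47985*(1/36822))*(-1/78459) = (15995/12274)*(-1/78459) = -15995/963005766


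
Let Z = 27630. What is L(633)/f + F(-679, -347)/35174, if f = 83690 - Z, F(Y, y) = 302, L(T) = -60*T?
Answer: -32974460/49296361 ≈ -0.66890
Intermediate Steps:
f = 56060 (f = 83690 - 1*27630 = 83690 - 27630 = 56060)
L(633)/f + F(-679, -347)/35174 = -60*633/56060 + 302/35174 = -37980*1/56060 + 302*(1/35174) = -1899/2803 + 151/17587 = -32974460/49296361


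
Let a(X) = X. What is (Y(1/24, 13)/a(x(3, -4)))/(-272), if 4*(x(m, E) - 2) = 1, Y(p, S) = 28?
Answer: -7/153 ≈ -0.045752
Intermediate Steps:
x(m, E) = 9/4 (x(m, E) = 2 + (1/4)*1 = 2 + 1/4 = 9/4)
(Y(1/24, 13)/a(x(3, -4)))/(-272) = (28/(9/4))/(-272) = (28*(4/9))*(-1/272) = (112/9)*(-1/272) = -7/153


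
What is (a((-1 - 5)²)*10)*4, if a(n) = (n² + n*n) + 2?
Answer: 103760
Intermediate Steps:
a(n) = 2 + 2*n² (a(n) = (n² + n²) + 2 = 2*n² + 2 = 2 + 2*n²)
(a((-1 - 5)²)*10)*4 = ((2 + 2*((-1 - 5)²)²)*10)*4 = ((2 + 2*((-6)²)²)*10)*4 = ((2 + 2*36²)*10)*4 = ((2 + 2*1296)*10)*4 = ((2 + 2592)*10)*4 = (2594*10)*4 = 25940*4 = 103760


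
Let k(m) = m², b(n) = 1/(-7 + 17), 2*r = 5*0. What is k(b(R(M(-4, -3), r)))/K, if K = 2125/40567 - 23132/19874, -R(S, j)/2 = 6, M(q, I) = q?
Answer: -403114279/44808179700 ≈ -0.0089964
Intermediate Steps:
r = 0 (r = (5*0)/2 = (½)*0 = 0)
R(S, j) = -12 (R(S, j) = -2*6 = -12)
b(n) = ⅒ (b(n) = 1/10 = ⅒)
K = -448081797/403114279 (K = 2125*(1/40567) - 23132*1/19874 = 2125/40567 - 11566/9937 = -448081797/403114279 ≈ -1.1115)
k(b(R(M(-4, -3), r)))/K = (⅒)²/(-448081797/403114279) = (1/100)*(-403114279/448081797) = -403114279/44808179700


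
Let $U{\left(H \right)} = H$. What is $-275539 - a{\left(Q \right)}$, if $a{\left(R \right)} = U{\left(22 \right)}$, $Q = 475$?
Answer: $-275561$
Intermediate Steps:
$a{\left(R \right)} = 22$
$-275539 - a{\left(Q \right)} = -275539 - 22 = -275561$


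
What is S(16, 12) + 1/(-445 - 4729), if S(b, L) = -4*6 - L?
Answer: -186265/5174 ≈ -36.000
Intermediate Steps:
S(b, L) = -24 - L
S(16, 12) + 1/(-445 - 4729) = (-24 - 1*12) + 1/(-445 - 4729) = (-24 - 12) + 1/(-5174) = -36 - 1/5174 = -186265/5174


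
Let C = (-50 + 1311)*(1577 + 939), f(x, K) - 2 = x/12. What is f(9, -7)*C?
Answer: 8724859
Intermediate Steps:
f(x, K) = 2 + x/12
C = 3172676 (C = 1261*2516 = 3172676)
f(9, -7)*C = (2 + (1/12)*9)*3172676 = (2 + ¾)*3172676 = (11/4)*3172676 = 8724859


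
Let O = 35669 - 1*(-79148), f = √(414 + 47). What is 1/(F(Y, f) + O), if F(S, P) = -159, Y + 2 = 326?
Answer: 1/114658 ≈ 8.7216e-6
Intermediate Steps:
Y = 324 (Y = -2 + 326 = 324)
f = √461 ≈ 21.471
O = 114817 (O = 35669 + 79148 = 114817)
1/(F(Y, f) + O) = 1/(-159 + 114817) = 1/114658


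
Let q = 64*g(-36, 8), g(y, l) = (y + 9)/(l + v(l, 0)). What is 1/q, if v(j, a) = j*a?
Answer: -1/216 ≈ -0.0046296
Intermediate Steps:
v(j, a) = a*j
g(y, l) = (9 + y)/l (g(y, l) = (y + 9)/(l + 0*l) = (9 + y)/(l + 0) = (9 + y)/l)
q = -216 (q = 64*((9 - 36)/8) = 64*((⅛)*(-27)) = 64*(-27/8) = -216)
1/q = 1/(-216) = -1/216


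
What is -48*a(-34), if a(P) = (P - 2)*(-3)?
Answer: -5184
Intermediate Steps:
a(P) = 6 - 3*P (a(P) = (-2 + P)*(-3) = 6 - 3*P)
-48*a(-34) = -48*(6 - 3*(-34)) = -48*(6 + 102) = -48*108 = -5184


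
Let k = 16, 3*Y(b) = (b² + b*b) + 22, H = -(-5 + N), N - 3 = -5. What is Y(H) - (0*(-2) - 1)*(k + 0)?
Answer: 56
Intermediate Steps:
N = -2 (N = 3 - 5 = -2)
H = 7 (H = -(-5 - 2) = -1*(-7) = 7)
Y(b) = 22/3 + 2*b²/3 (Y(b) = ((b² + b*b) + 22)/3 = ((b² + b²) + 22)/3 = (2*b² + 22)/3 = (22 + 2*b²)/3 = 22/3 + 2*b²/3)
Y(H) - (0*(-2) - 1)*(k + 0) = (22/3 + (⅔)*7²) - (0*(-2) - 1)*(16 + 0) = (22/3 + (⅔)*49) - (0 - 1)*16 = (22/3 + 98/3) - (-1)*16 = 40 - 1*(-16) = 40 + 16 = 56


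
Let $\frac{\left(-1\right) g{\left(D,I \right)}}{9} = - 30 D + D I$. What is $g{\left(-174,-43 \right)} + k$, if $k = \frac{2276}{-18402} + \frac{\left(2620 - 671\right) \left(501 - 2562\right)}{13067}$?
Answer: $- \frac{13781366474441}{120229467} \approx -1.1463 \cdot 10^{5}$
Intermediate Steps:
$g{\left(D,I \right)} = 270 D - 9 D I$ ($g{\left(D,I \right)} = - 9 \left(- 30 D + D I\right) = 270 D - 9 D I$)
$k = - \frac{36974265935}{120229467}$ ($k = 2276 \left(- \frac{1}{18402}\right) + 1949 \left(-2061\right) \frac{1}{13067} = - \frac{1138}{9201} - \frac{4016889}{13067} = - \frac{36974265935}{120229467} \approx -307.53$)
$g{\left(-174,-43 \right)} + k = 9 \left(-174\right) \left(30 - -43\right) - \frac{36974265935}{120229467} = 9 \left(-174\right) \left(30 + 43\right) - \frac{36974265935}{120229467} = 9 \left(-174\right) 73 - \frac{36974265935}{120229467} = -114318 - \frac{36974265935}{120229467} = - \frac{13781366474441}{120229467}$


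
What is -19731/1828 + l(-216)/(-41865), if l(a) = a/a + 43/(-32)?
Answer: -6608301493/612233760 ≈ -10.794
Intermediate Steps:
l(a) = -11/32 (l(a) = 1 + 43*(-1/32) = 1 - 43/32 = -11/32)
-19731/1828 + l(-216)/(-41865) = -19731/1828 - 11/32/(-41865) = -19731*1/1828 - 11/32*(-1/41865) = -19731/1828 + 11/1339680 = -6608301493/612233760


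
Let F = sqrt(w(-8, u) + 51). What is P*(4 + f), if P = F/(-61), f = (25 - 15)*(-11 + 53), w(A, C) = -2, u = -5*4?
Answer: -2968/61 ≈ -48.656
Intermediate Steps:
u = -20
F = 7 (F = sqrt(-2 + 51) = sqrt(49) = 7)
f = 420 (f = 10*42 = 420)
P = -7/61 (P = 7/(-61) = 7*(-1/61) = -7/61 ≈ -0.11475)
P*(4 + f) = -7*(4 + 420)/61 = -7/61*424 = -2968/61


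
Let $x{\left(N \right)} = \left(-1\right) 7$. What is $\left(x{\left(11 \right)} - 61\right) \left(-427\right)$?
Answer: $29036$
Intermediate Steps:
$x{\left(N \right)} = -7$
$\left(x{\left(11 \right)} - 61\right) \left(-427\right) = \left(-7 - 61\right) \left(-427\right) = \left(-68\right) \left(-427\right) = 29036$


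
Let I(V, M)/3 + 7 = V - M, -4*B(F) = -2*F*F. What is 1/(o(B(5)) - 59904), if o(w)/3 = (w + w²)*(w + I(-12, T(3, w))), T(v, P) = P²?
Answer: -16/5115789 ≈ -3.1276e-6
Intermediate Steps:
B(F) = F²/2 (B(F) = -(-1)*F*F/2 = -(-1)*F²/2 = F²/2)
I(V, M) = -21 - 3*M + 3*V (I(V, M) = -21 + 3*(V - M) = -21 + (-3*M + 3*V) = -21 - 3*M + 3*V)
o(w) = 3*(w + w²)*(-57 + w - 3*w²) (o(w) = 3*((w + w²)*(w + (-21 - 3*w² + 3*(-12)))) = 3*((w + w²)*(w + (-21 - 3*w² - 36))) = 3*((w + w²)*(w + (-57 - 3*w²))) = 3*((w + w²)*(-57 + w - 3*w²)) = 3*(w + w²)*(-57 + w - 3*w²))
1/(o(B(5)) - 59904) = 1/(3*((½)*5²)*(-57 - 28*5² - 3*((½)*5²)³ - 2*((½)*5²)²) - 59904) = 1/(3*((½)*25)*(-57 - 28*25 - 3*((½)*25)³ - 2*((½)*25)²) - 59904) = 1/(3*(25/2)*(-57 - 56*25/2 - 3*(25/2)³ - 2*(25/2)²) - 59904) = 1/(3*(25/2)*(-57 - 700 - 3*15625/8 - 2*625/4) - 59904) = 1/(3*(25/2)*(-57 - 700 - 46875/8 - 625/2) - 59904) = 1/(3*(25/2)*(-55431/8) - 59904) = 1/(-4157325/16 - 59904) = 1/(-5115789/16) = -16/5115789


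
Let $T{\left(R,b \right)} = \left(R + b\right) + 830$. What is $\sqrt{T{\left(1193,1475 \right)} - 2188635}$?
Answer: $9 i \sqrt{26977} \approx 1478.2 i$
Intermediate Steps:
$T{\left(R,b \right)} = 830 + R + b$
$\sqrt{T{\left(1193,1475 \right)} - 2188635} = \sqrt{\left(830 + 1193 + 1475\right) - 2188635} = \sqrt{3498 - 2188635} = \sqrt{-2185137} = 9 i \sqrt{26977}$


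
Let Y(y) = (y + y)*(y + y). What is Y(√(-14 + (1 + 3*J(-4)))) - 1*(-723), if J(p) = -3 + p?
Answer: 587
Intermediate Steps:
Y(y) = 4*y² (Y(y) = (2*y)*(2*y) = 4*y²)
Y(√(-14 + (1 + 3*J(-4)))) - 1*(-723) = 4*(√(-14 + (1 + 3*(-3 - 4))))² - 1*(-723) = 4*(√(-14 + (1 + 3*(-7))))² + 723 = 4*(√(-14 + (1 - 21)))² + 723 = 4*(√(-14 - 20))² + 723 = 4*(√(-34))² + 723 = 4*(I*√34)² + 723 = 4*(-34) + 723 = -136 + 723 = 587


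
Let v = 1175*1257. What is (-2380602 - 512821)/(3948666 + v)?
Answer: -222571/417357 ≈ -0.53329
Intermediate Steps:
v = 1476975
(-2380602 - 512821)/(3948666 + v) = (-2380602 - 512821)/(3948666 + 1476975) = -2893423/5425641 = -2893423*1/5425641 = -222571/417357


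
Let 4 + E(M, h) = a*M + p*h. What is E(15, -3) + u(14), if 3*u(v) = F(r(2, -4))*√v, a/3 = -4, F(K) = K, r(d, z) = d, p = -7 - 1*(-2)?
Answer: -169 + 2*√14/3 ≈ -166.51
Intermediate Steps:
p = -5 (p = -7 + 2 = -5)
a = -12 (a = 3*(-4) = -12)
u(v) = 2*√v/3 (u(v) = (2*√v)/3 = 2*√v/3)
E(M, h) = -4 - 12*M - 5*h (E(M, h) = -4 + (-12*M - 5*h) = -4 - 12*M - 5*h)
E(15, -3) + u(14) = (-4 - 12*15 - 5*(-3)) + 2*√14/3 = (-4 - 180 + 15) + 2*√14/3 = -169 + 2*√14/3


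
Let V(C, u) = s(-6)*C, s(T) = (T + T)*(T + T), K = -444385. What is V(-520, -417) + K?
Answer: -519265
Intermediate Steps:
s(T) = 4*T² (s(T) = (2*T)*(2*T) = 4*T²)
V(C, u) = 144*C (V(C, u) = (4*(-6)²)*C = (4*36)*C = 144*C)
V(-520, -417) + K = 144*(-520) - 444385 = -74880 - 444385 = -519265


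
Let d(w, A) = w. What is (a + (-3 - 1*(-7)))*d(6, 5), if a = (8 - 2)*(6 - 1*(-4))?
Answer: 384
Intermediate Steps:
a = 60 (a = 6*(6 + 4) = 6*10 = 60)
(a + (-3 - 1*(-7)))*d(6, 5) = (60 + (-3 - 1*(-7)))*6 = (60 + (-3 + 7))*6 = (60 + 4)*6 = 64*6 = 384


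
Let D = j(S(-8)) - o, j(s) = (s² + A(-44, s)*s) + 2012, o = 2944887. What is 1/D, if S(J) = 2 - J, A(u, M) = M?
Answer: -1/2942675 ≈ -3.3983e-7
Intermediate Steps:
j(s) = 2012 + 2*s² (j(s) = (s² + s*s) + 2012 = (s² + s²) + 2012 = 2*s² + 2012 = 2012 + 2*s²)
D = -2942675 (D = (2012 + 2*(2 - 1*(-8))²) - 1*2944887 = (2012 + 2*(2 + 8)²) - 2944887 = (2012 + 2*10²) - 2944887 = (2012 + 2*100) - 2944887 = (2012 + 200) - 2944887 = 2212 - 2944887 = -2942675)
1/D = 1/(-2942675) = -1/2942675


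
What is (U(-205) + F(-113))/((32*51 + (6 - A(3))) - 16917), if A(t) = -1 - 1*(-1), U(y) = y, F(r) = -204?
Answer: 409/15279 ≈ 0.026769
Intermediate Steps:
A(t) = 0 (A(t) = -1 + 1 = 0)
(U(-205) + F(-113))/((32*51 + (6 - A(3))) - 16917) = (-205 - 204)/((32*51 + (6 - 1*0)) - 16917) = -409/((1632 + (6 + 0)) - 16917) = -409/((1632 + 6) - 16917) = -409/(1638 - 16917) = -409/(-15279) = -409*(-1/15279) = 409/15279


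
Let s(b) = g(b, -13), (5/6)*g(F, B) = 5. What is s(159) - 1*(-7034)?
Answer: 7040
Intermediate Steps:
g(F, B) = 6 (g(F, B) = (6/5)*5 = 6)
s(b) = 6
s(159) - 1*(-7034) = 6 - 1*(-7034) = 6 + 7034 = 7040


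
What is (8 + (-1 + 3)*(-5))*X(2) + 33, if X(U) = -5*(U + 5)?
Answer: 103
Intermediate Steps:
X(U) = -25 - 5*U (X(U) = -5*(5 + U) = -25 - 5*U)
(8 + (-1 + 3)*(-5))*X(2) + 33 = (8 + (-1 + 3)*(-5))*(-25 - 5*2) + 33 = (8 + 2*(-5))*(-25 - 10) + 33 = (8 - 10)*(-35) + 33 = -2*(-35) + 33 = 70 + 33 = 103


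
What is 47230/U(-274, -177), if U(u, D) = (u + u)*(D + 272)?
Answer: -4723/5206 ≈ -0.90722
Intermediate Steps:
U(u, D) = 2*u*(272 + D) (U(u, D) = (2*u)*(272 + D) = 2*u*(272 + D))
47230/U(-274, -177) = 47230/((2*(-274)*(272 - 177))) = 47230/((2*(-274)*95)) = 47230/(-52060) = 47230*(-1/52060) = -4723/5206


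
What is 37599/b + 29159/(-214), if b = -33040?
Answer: -485729773/3535280 ≈ -137.40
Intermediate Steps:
37599/b + 29159/(-214) = 37599/(-33040) + 29159/(-214) = 37599*(-1/33040) + 29159*(-1/214) = -37599/33040 - 29159/214 = -485729773/3535280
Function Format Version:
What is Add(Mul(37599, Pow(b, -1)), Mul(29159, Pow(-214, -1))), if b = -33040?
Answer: Rational(-485729773, 3535280) ≈ -137.40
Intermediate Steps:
Add(Mul(37599, Pow(b, -1)), Mul(29159, Pow(-214, -1))) = Add(Mul(37599, Pow(-33040, -1)), Mul(29159, Pow(-214, -1))) = Add(Mul(37599, Rational(-1, 33040)), Mul(29159, Rational(-1, 214))) = Add(Rational(-37599, 33040), Rational(-29159, 214)) = Rational(-485729773, 3535280)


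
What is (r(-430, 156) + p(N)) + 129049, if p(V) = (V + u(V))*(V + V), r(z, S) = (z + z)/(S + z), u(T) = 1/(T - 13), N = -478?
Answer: 39419947641/67267 ≈ 5.8602e+5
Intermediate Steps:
u(T) = 1/(-13 + T)
r(z, S) = 2*z/(S + z) (r(z, S) = (2*z)/(S + z) = 2*z/(S + z))
p(V) = 2*V*(V + 1/(-13 + V)) (p(V) = (V + 1/(-13 + V))*(V + V) = (V + 1/(-13 + V))*(2*V) = 2*V*(V + 1/(-13 + V)))
(r(-430, 156) + p(N)) + 129049 = (2*(-430)/(156 - 430) + 2*(-478)*(1 - 478*(-13 - 478))/(-13 - 478)) + 129049 = (2*(-430)/(-274) + 2*(-478)*(1 - 478*(-491))/(-491)) + 129049 = (2*(-430)*(-1/274) + 2*(-478)*(-1/491)*(1 + 234698)) + 129049 = (430/137 + 2*(-478)*(-1/491)*234699) + 129049 = (430/137 + 224372244/491) + 129049 = 30739208558/67267 + 129049 = 39419947641/67267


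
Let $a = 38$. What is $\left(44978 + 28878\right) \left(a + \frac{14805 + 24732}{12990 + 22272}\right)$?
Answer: $\frac{5660213056}{1959} \approx 2.8893 \cdot 10^{6}$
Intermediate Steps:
$\left(44978 + 28878\right) \left(a + \frac{14805 + 24732}{12990 + 22272}\right) = \left(44978 + 28878\right) \left(38 + \frac{14805 + 24732}{12990 + 22272}\right) = 73856 \left(38 + \frac{39537}{35262}\right) = 73856 \left(38 + 39537 \cdot \frac{1}{35262}\right) = 73856 \left(38 + \frac{4393}{3918}\right) = 73856 \cdot \frac{153277}{3918} = \frac{5660213056}{1959}$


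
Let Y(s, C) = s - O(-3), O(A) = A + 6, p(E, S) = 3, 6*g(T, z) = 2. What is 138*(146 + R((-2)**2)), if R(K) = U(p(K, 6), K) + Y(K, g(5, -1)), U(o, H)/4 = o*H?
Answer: 26910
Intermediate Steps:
g(T, z) = 1/3 (g(T, z) = (1/6)*2 = 1/3)
O(A) = 6 + A
U(o, H) = 4*H*o (U(o, H) = 4*(o*H) = 4*(H*o) = 4*H*o)
Y(s, C) = -3 + s (Y(s, C) = s - (6 - 3) = s - 1*3 = s - 3 = -3 + s)
R(K) = -3 + 13*K (R(K) = 4*K*3 + (-3 + K) = 12*K + (-3 + K) = -3 + 13*K)
138*(146 + R((-2)**2)) = 138*(146 + (-3 + 13*(-2)**2)) = 138*(146 + (-3 + 13*4)) = 138*(146 + (-3 + 52)) = 138*(146 + 49) = 138*195 = 26910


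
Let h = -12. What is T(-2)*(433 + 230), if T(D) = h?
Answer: -7956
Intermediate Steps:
T(D) = -12
T(-2)*(433 + 230) = -12*(433 + 230) = -12*663 = -7956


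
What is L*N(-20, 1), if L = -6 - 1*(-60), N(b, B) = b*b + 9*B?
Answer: 22086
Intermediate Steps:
N(b, B) = b**2 + 9*B
L = 54 (L = -6 + 60 = 54)
L*N(-20, 1) = 54*((-20)**2 + 9*1) = 54*(400 + 9) = 54*409 = 22086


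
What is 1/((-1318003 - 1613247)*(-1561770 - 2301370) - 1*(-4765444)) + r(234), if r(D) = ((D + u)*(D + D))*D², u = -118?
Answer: 33661157599647673535233/11323833890444 ≈ 2.9726e+9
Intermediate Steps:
r(D) = 2*D³*(-118 + D) (r(D) = ((D - 118)*(D + D))*D² = ((-118 + D)*(2*D))*D² = (2*D*(-118 + D))*D² = 2*D³*(-118 + D))
1/((-1318003 - 1613247)*(-1561770 - 2301370) - 1*(-4765444)) + r(234) = 1/((-1318003 - 1613247)*(-1561770 - 2301370) - 1*(-4765444)) + 2*234³*(-118 + 234) = 1/(-2931250*(-3863140) + 4765444) + 2*12812904*116 = 1/(11323829125000 + 4765444) + 2972593728 = 1/11323833890444 + 2972593728 = 33661157599647673535233/11323833890444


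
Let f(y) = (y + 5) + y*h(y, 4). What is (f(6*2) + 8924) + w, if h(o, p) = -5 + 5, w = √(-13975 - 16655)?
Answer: 8941 + I*√30630 ≈ 8941.0 + 175.01*I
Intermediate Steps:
w = I*√30630 (w = √(-30630) = I*√30630 ≈ 175.01*I)
h(o, p) = 0
f(y) = 5 + y (f(y) = (y + 5) + y*0 = (5 + y) + 0 = 5 + y)
(f(6*2) + 8924) + w = ((5 + 6*2) + 8924) + I*√30630 = ((5 + 12) + 8924) + I*√30630 = (17 + 8924) + I*√30630 = 8941 + I*√30630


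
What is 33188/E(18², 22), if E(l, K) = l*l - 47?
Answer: 33188/104929 ≈ 0.31629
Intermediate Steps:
E(l, K) = -47 + l² (E(l, K) = l² - 47 = -47 + l²)
33188/E(18², 22) = 33188/(-47 + (18²)²) = 33188/(-47 + 324²) = 33188/(-47 + 104976) = 33188/104929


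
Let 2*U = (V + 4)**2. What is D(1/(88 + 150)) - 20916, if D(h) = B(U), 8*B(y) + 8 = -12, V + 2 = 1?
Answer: -41837/2 ≈ -20919.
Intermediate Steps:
V = -1 (V = -2 + 1 = -1)
U = 9/2 (U = (-1 + 4)**2/2 = (1/2)*3**2 = (1/2)*9 = 9/2 ≈ 4.5000)
B(y) = -5/2 (B(y) = -1 + (1/8)*(-12) = -1 - 3/2 = -5/2)
D(h) = -5/2
D(1/(88 + 150)) - 20916 = -5/2 - 20916 = -41837/2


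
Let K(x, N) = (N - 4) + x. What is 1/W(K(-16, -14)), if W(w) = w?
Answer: -1/34 ≈ -0.029412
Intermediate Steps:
K(x, N) = -4 + N + x (K(x, N) = (-4 + N) + x = -4 + N + x)
1/W(K(-16, -14)) = 1/(-4 - 14 - 16) = 1/(-34) = -1/34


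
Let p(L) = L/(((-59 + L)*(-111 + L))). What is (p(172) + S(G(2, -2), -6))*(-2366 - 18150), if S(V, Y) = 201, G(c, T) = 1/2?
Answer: -28428303140/6893 ≈ -4.1242e+6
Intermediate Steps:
G(c, T) = 1/2
p(L) = L/((-111 + L)*(-59 + L)) (p(L) = L/(((-111 + L)*(-59 + L))) = L*(1/((-111 + L)*(-59 + L))) = L/((-111 + L)*(-59 + L)))
(p(172) + S(G(2, -2), -6))*(-2366 - 18150) = (172/(6549 + 172**2 - 170*172) + 201)*(-2366 - 18150) = (172/(6549 + 29584 - 29240) + 201)*(-20516) = (172/6893 + 201)*(-20516) = (1385665/6893)*(-20516) = -28428303140/6893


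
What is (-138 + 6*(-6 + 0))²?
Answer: 30276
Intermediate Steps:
(-138 + 6*(-6 + 0))² = (-138 + 6*(-6))² = (-138 - 36)² = (-174)² = 30276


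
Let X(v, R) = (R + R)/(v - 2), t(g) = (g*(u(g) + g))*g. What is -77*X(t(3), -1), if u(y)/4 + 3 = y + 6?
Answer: 154/241 ≈ 0.63900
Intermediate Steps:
u(y) = 12 + 4*y (u(y) = -12 + 4*(y + 6) = -12 + 4*(6 + y) = -12 + (24 + 4*y) = 12 + 4*y)
t(g) = g**2*(12 + 5*g) (t(g) = (g*((12 + 4*g) + g))*g = (g*(12 + 5*g))*g = g**2*(12 + 5*g))
X(v, R) = 2*R/(-2 + v) (X(v, R) = (2*R)/(-2 + v) = 2*R/(-2 + v))
-77*X(t(3), -1) = -154*(-1)/(-2 + 3**2*(12 + 5*3)) = -154*(-1)/(-2 + 9*(12 + 15)) = -154*(-1)/(-2 + 9*27) = -154*(-1)/(-2 + 243) = -154*(-1)/241 = -77*(-2/241) = 154/241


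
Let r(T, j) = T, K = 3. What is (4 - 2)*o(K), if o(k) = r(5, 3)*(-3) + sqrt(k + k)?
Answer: -30 + 2*sqrt(6) ≈ -25.101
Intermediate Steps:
o(k) = -15 + sqrt(2)*sqrt(k) (o(k) = 5*(-3) + sqrt(k + k) = -15 + sqrt(2*k) = -15 + sqrt(2)*sqrt(k))
(4 - 2)*o(K) = (4 - 2)*(-15 + sqrt(2)*sqrt(3)) = 2*(-15 + sqrt(6)) = -30 + 2*sqrt(6)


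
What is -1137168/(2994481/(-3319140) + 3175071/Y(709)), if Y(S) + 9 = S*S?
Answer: -474323786863407360/2258315851427 ≈ -2.1003e+5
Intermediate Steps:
Y(S) = -9 + S² (Y(S) = -9 + S*S = -9 + S²)
-1137168/(2994481/(-3319140) + 3175071/Y(709)) = -1137168/(2994481/(-3319140) + 3175071/(-9 + 709²)) = -1137168/(2994481*(-1/3319140) + 3175071/(-9 + 502681)) = -1137168/(-2994481/3319140 + 3175071/502672) = -1137168/2258315851427/417109685520 = -1137168*417109685520/2258315851427 = -474323786863407360/2258315851427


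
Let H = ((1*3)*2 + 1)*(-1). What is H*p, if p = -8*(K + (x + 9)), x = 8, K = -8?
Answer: 504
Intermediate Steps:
H = -7 (H = (3*2 + 1)*(-1) = (6 + 1)*(-1) = 7*(-1) = -7)
p = -72 (p = -8*(-8 + (8 + 9)) = -8*(-8 + 17) = -8*9 = -72)
H*p = -7*(-72) = 504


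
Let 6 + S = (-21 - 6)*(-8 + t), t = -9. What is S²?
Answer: 205209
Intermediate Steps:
S = 453 (S = -6 + (-21 - 6)*(-8 - 9) = -6 - 27*(-17) = -6 + 459 = 453)
S² = 453² = 205209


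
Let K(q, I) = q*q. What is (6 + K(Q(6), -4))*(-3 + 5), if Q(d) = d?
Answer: 84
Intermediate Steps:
K(q, I) = q²
(6 + K(Q(6), -4))*(-3 + 5) = (6 + 6²)*(-3 + 5) = (6 + 36)*2 = 42*2 = 84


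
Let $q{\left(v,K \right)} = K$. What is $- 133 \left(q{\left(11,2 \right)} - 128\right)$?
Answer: $16758$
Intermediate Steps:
$- 133 \left(q{\left(11,2 \right)} - 128\right) = - 133 \left(2 - 128\right) = \left(-133\right) \left(-126\right) = 16758$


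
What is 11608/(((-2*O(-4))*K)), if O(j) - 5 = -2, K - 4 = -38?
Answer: 2902/51 ≈ 56.902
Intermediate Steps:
K = -34 (K = 4 - 38 = -34)
O(j) = 3 (O(j) = 5 - 2 = 3)
11608/(((-2*O(-4))*K)) = 11608/((-2*3*(-34))) = 11608/((-6*(-34))) = 11608/204 = 11608*(1/204) = 2902/51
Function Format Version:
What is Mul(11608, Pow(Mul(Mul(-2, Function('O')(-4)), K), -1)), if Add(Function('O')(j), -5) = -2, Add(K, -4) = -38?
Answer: Rational(2902, 51) ≈ 56.902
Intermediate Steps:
K = -34 (K = Add(4, -38) = -34)
Function('O')(j) = 3 (Function('O')(j) = Add(5, -2) = 3)
Mul(11608, Pow(Mul(Mul(-2, Function('O')(-4)), K), -1)) = Mul(11608, Pow(Mul(Mul(-2, 3), -34), -1)) = Mul(11608, Pow(Mul(-6, -34), -1)) = Mul(11608, Pow(204, -1)) = Mul(11608, Rational(1, 204)) = Rational(2902, 51)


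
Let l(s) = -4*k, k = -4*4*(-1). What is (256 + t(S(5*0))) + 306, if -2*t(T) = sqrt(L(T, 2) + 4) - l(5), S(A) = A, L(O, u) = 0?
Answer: 529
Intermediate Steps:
k = 16 (k = -16*(-1) = 16)
l(s) = -64 (l(s) = -4*16 = -64)
t(T) = -33 (t(T) = -(sqrt(0 + 4) - 1*(-64))/2 = -(sqrt(4) + 64)/2 = -(2 + 64)/2 = -1/2*66 = -33)
(256 + t(S(5*0))) + 306 = (256 - 33) + 306 = 223 + 306 = 529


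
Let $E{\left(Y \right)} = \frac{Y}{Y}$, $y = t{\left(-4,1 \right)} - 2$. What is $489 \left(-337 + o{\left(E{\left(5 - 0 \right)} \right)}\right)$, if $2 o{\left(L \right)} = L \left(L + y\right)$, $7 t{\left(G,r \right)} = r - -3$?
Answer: $- \frac{2308569}{14} \approx -1.649 \cdot 10^{5}$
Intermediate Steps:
$t{\left(G,r \right)} = \frac{3}{7} + \frac{r}{7}$ ($t{\left(G,r \right)} = \frac{r - -3}{7} = \frac{r + 3}{7} = \frac{3 + r}{7} = \frac{3}{7} + \frac{r}{7}$)
$y = - \frac{10}{7}$ ($y = \left(\frac{3}{7} + \frac{1}{7} \cdot 1\right) - 2 = \left(\frac{3}{7} + \frac{1}{7}\right) - 2 = \frac{4}{7} - 2 = - \frac{10}{7} \approx -1.4286$)
$E{\left(Y \right)} = 1$
$o{\left(L \right)} = \frac{L \left(- \frac{10}{7} + L\right)}{2}$ ($o{\left(L \right)} = \frac{L \left(L - \frac{10}{7}\right)}{2} = \frac{L \left(- \frac{10}{7} + L\right)}{2}$)
$489 \left(-337 + o{\left(E{\left(5 - 0 \right)} \right)}\right) = 489 \left(-337 + \frac{1}{14} \cdot 1 \left(-10 + 7 \cdot 1\right)\right) = 489 \left(-337 + \frac{1}{14} \cdot 1 \left(-10 + 7\right)\right) = 489 \left(-337 + \frac{1}{14} \cdot 1 \left(-3\right)\right) = 489 \left(-337 - \frac{3}{14}\right) = 489 \left(- \frac{4721}{14}\right) = - \frac{2308569}{14}$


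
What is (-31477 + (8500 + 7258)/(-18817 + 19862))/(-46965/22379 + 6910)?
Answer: -735770204953/161548561625 ≈ -4.5545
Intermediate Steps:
(-31477 + (8500 + 7258)/(-18817 + 19862))/(-46965/22379 + 6910) = (-31477 + 15758/1045)/(-46965*1/22379 + 6910) = (-31477 + 15758*(1/1045))/(-46965/22379 + 6910) = (-31477 + 15758/1045)/(154591925/22379) = -32877707/1045*22379/154591925 = -735770204953/161548561625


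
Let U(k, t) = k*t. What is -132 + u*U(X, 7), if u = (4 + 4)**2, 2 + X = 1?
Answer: -580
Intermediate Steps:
X = -1 (X = -2 + 1 = -1)
u = 64 (u = 8**2 = 64)
-132 + u*U(X, 7) = -132 + 64*(-1*7) = -132 + 64*(-7) = -132 - 448 = -580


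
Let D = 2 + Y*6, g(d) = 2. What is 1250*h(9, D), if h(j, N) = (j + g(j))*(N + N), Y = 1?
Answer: 220000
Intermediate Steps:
D = 8 (D = 2 + 1*6 = 2 + 6 = 8)
h(j, N) = 2*N*(2 + j) (h(j, N) = (j + 2)*(N + N) = (2 + j)*(2*N) = 2*N*(2 + j))
1250*h(9, D) = 1250*(2*8*(2 + 9)) = 1250*(2*8*11) = 1250*176 = 220000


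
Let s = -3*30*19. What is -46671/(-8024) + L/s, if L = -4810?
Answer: 11840285/1372104 ≈ 8.6293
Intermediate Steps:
s = -1710 (s = -90*19 = -1710)
-46671/(-8024) + L/s = -46671/(-8024) - 4810/(-1710) = -46671*(-1/8024) - 4810*(-1/1710) = 46671/8024 + 481/171 = 11840285/1372104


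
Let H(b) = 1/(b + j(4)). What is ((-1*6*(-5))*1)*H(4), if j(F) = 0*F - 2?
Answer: 15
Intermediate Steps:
j(F) = -2 (j(F) = 0 - 2 = -2)
H(b) = 1/(-2 + b) (H(b) = 1/(b - 2) = 1/(-2 + b))
((-1*6*(-5))*1)*H(4) = ((-1*6*(-5))*1)/(-2 + 4) = (-6*(-5)*1)/2 = (30*1)*(½) = 30*(½) = 15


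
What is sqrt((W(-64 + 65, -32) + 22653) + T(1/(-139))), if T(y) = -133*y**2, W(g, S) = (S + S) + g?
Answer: sqrt(436461257)/139 ≈ 150.30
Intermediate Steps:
W(g, S) = g + 2*S (W(g, S) = 2*S + g = g + 2*S)
sqrt((W(-64 + 65, -32) + 22653) + T(1/(-139))) = sqrt((((-64 + 65) + 2*(-32)) + 22653) - 133*(1/(-139))**2) = sqrt(((1 - 64) + 22653) - 133*(-1/139)**2) = sqrt((-63 + 22653) - 133*1/19321) = sqrt(22590 - 133/19321) = sqrt(436461257/19321) = sqrt(436461257)/139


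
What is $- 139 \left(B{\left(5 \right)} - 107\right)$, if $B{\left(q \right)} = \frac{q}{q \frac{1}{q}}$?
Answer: $14178$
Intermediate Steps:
$B{\left(q \right)} = q$ ($B{\left(q \right)} = \frac{q}{1} = q 1 = q$)
$- 139 \left(B{\left(5 \right)} - 107\right) = - 139 \left(5 - 107\right) = \left(-139\right) \left(-102\right) = 14178$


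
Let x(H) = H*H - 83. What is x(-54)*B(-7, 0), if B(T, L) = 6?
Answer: 16998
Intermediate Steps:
x(H) = -83 + H**2 (x(H) = H**2 - 83 = -83 + H**2)
x(-54)*B(-7, 0) = (-83 + (-54)**2)*6 = (-83 + 2916)*6 = 2833*6 = 16998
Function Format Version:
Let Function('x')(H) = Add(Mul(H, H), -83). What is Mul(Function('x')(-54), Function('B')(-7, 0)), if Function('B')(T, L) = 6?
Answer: 16998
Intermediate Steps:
Function('x')(H) = Add(-83, Pow(H, 2)) (Function('x')(H) = Add(Pow(H, 2), -83) = Add(-83, Pow(H, 2)))
Mul(Function('x')(-54), Function('B')(-7, 0)) = Mul(Add(-83, Pow(-54, 2)), 6) = Mul(Add(-83, 2916), 6) = Mul(2833, 6) = 16998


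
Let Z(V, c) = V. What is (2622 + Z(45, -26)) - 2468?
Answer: 199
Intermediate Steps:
(2622 + Z(45, -26)) - 2468 = (2622 + 45) - 2468 = 2667 - 2468 = 199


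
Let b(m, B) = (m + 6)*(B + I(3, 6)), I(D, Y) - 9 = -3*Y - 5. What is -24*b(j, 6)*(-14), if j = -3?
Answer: -8064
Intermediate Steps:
I(D, Y) = 4 - 3*Y (I(D, Y) = 9 + (-3*Y - 5) = 9 + (-5 - 3*Y) = 4 - 3*Y)
b(m, B) = (-14 + B)*(6 + m) (b(m, B) = (m + 6)*(B + (4 - 3*6)) = (6 + m)*(B + (4 - 18)) = (6 + m)*(B - 14) = (6 + m)*(-14 + B) = (-14 + B)*(6 + m))
-24*b(j, 6)*(-14) = -24*(-84 - 14*(-3) + 6*6 + 6*(-3))*(-14) = -24*(-84 + 42 + 36 - 18)*(-14) = -24*(-24)*(-14) = 576*(-14) = -8064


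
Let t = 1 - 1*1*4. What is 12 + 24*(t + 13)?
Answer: 252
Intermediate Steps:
t = -3 (t = 1 - 1*4 = 1 - 4 = -3)
12 + 24*(t + 13) = 12 + 24*(-3 + 13) = 12 + 24*10 = 12 + 240 = 252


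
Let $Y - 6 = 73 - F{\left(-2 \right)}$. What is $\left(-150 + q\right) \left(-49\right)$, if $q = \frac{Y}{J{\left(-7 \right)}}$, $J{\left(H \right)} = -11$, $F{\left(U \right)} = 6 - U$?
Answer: $\frac{84329}{11} \approx 7666.3$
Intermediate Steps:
$Y = 71$ ($Y = 6 + \left(73 - \left(6 - -2\right)\right) = 6 + \left(73 - \left(6 + 2\right)\right) = 6 + \left(73 - 8\right) = 6 + 65 = 71$)
$q = - \frac{71}{11}$ ($q = \frac{71}{-11} = 71 \left(- \frac{1}{11}\right) = - \frac{71}{11} \approx -6.4545$)
$\left(-150 + q\right) \left(-49\right) = \left(-150 - \frac{71}{11}\right) \left(-49\right) = \left(- \frac{1721}{11}\right) \left(-49\right) = \frac{84329}{11}$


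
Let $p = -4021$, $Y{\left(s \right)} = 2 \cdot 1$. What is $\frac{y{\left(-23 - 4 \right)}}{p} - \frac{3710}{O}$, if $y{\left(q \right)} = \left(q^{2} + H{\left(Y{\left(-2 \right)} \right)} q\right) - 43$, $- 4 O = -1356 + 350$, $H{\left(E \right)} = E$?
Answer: $- \frac{30153716}{2022563} \approx -14.909$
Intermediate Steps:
$Y{\left(s \right)} = 2$
$O = \frac{503}{2}$ ($O = - \frac{-1356 + 350}{4} = \left(- \frac{1}{4}\right) \left(-1006\right) = \frac{503}{2} \approx 251.5$)
$y{\left(q \right)} = -43 + q^{2} + 2 q$ ($y{\left(q \right)} = \left(q^{2} + 2 q\right) - 43 = -43 + q^{2} + 2 q$)
$\frac{y{\left(-23 - 4 \right)}}{p} - \frac{3710}{O} = \frac{-43 + \left(-23 - 4\right)^{2} + 2 \left(-23 - 4\right)}{-4021} - \frac{3710}{\frac{503}{2}} = \left(-43 + \left(-23 - 4\right)^{2} + 2 \left(-23 - 4\right)\right) \left(- \frac{1}{4021}\right) - \frac{7420}{503} = \left(-43 + \left(-27\right)^{2} + 2 \left(-27\right)\right) \left(- \frac{1}{4021}\right) - \frac{7420}{503} = \left(-43 + 729 - 54\right) \left(- \frac{1}{4021}\right) - \frac{7420}{503} = 632 \left(- \frac{1}{4021}\right) - \frac{7420}{503} = - \frac{632}{4021} - \frac{7420}{503} = - \frac{30153716}{2022563}$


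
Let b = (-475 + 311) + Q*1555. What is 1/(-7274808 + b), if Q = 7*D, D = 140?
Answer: -1/5751072 ≈ -1.7388e-7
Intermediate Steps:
Q = 980 (Q = 7*140 = 980)
b = 1523736 (b = (-475 + 311) + 980*1555 = -164 + 1523900 = 1523736)
1/(-7274808 + b) = 1/(-7274808 + 1523736) = 1/(-5751072) = -1/5751072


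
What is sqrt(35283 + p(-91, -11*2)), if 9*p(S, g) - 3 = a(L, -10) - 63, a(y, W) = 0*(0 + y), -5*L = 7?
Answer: sqrt(317487)/3 ≈ 187.82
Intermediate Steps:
L = -7/5 (L = -1/5*7 = -7/5 ≈ -1.4000)
a(y, W) = 0 (a(y, W) = 0*y = 0)
p(S, g) = -20/3 (p(S, g) = 1/3 + (0 - 63)/9 = 1/3 + (1/9)*(-63) = 1/3 - 7 = -20/3)
sqrt(35283 + p(-91, -11*2)) = sqrt(35283 - 20/3) = sqrt(105829/3) = sqrt(317487)/3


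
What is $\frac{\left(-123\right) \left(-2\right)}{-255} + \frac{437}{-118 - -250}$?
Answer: $\frac{26321}{11220} \approx 2.3459$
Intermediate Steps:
$\frac{\left(-123\right) \left(-2\right)}{-255} + \frac{437}{-118 - -250} = 246 \left(- \frac{1}{255}\right) + \frac{437}{-118 + 250} = - \frac{82}{85} + \frac{437}{132} = \frac{26321}{11220}$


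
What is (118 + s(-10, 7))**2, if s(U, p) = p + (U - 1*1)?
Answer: 12996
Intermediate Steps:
s(U, p) = -1 + U + p (s(U, p) = p + (U - 1) = p + (-1 + U) = -1 + U + p)
(118 + s(-10, 7))**2 = (118 + (-1 - 10 + 7))**2 = (118 - 4)**2 = 114**2 = 12996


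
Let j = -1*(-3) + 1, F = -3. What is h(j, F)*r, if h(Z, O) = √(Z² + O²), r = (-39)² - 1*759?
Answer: 3810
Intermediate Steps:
j = 4 (j = 3 + 1 = 4)
r = 762 (r = 1521 - 759 = 762)
h(Z, O) = √(O² + Z²)
h(j, F)*r = √((-3)² + 4²)*762 = √(9 + 16)*762 = √25*762 = 5*762 = 3810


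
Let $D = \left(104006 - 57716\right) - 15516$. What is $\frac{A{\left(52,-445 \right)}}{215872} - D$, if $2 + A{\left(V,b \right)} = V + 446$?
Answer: $- \frac{415202777}{13492} \approx -30774.0$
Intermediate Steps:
$A{\left(V,b \right)} = 444 + V$ ($A{\left(V,b \right)} = -2 + \left(V + 446\right) = -2 + \left(446 + V\right) = 444 + V$)
$D = 30774$ ($D = 46290 - 15516 = 30774$)
$\frac{A{\left(52,-445 \right)}}{215872} - D = \frac{444 + 52}{215872} - 30774 = 496 \cdot \frac{1}{215872} - 30774 = \frac{31}{13492} - 30774 = - \frac{415202777}{13492}$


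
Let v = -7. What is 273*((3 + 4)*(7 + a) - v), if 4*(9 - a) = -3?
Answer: 135681/4 ≈ 33920.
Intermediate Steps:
a = 39/4 (a = 9 - 1/4*(-3) = 9 + 3/4 = 39/4 ≈ 9.7500)
273*((3 + 4)*(7 + a) - v) = 273*((3 + 4)*(7 + 39/4) - 1*(-7)) = 273*(7*(67/4) + 7) = 273*(469/4 + 7) = 273*(497/4) = 135681/4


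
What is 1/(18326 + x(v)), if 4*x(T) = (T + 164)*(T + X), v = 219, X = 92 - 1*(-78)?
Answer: 4/222291 ≈ 1.7994e-5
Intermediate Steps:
X = 170 (X = 92 + 78 = 170)
x(T) = (164 + T)*(170 + T)/4 (x(T) = ((T + 164)*(T + 170))/4 = ((164 + T)*(170 + T))/4 = (164 + T)*(170 + T)/4)
1/(18326 + x(v)) = 1/(18326 + (6970 + (1/4)*219**2 + (167/2)*219)) = 1/(18326 + (6970 + (1/4)*47961 + 36573/2)) = 1/(18326 + (6970 + 47961/4 + 36573/2)) = 1/(18326 + 148987/4) = 1/(222291/4) = 4/222291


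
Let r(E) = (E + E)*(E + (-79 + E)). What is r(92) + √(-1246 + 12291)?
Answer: 19320 + 47*√5 ≈ 19425.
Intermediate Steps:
r(E) = 2*E*(-79 + 2*E) (r(E) = (2*E)*(-79 + 2*E) = 2*E*(-79 + 2*E))
r(92) + √(-1246 + 12291) = 2*92*(-79 + 2*92) + √(-1246 + 12291) = 2*92*(-79 + 184) + √11045 = 2*92*105 + 47*√5 = 19320 + 47*√5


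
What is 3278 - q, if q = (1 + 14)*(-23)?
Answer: 3623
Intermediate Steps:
q = -345 (q = 15*(-23) = -345)
3278 - q = 3278 - 1*(-345) = 3278 + 345 = 3623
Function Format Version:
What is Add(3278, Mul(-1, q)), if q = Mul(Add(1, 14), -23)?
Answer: 3623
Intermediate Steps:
q = -345 (q = Mul(15, -23) = -345)
Add(3278, Mul(-1, q)) = Add(3278, Mul(-1, -345)) = Add(3278, 345) = 3623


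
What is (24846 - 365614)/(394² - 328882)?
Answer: 170384/86823 ≈ 1.9624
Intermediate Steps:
(24846 - 365614)/(394² - 328882) = -340768/(155236 - 328882) = -340768/(-173646) = -340768*(-1/173646) = 170384/86823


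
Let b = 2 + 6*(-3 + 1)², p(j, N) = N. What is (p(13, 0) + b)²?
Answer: 676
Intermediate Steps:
b = 26 (b = 2 + 6*(-2)² = 2 + 6*4 = 2 + 24 = 26)
(p(13, 0) + b)² = (0 + 26)² = 26² = 676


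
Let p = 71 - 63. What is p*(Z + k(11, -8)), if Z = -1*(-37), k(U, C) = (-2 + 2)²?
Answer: 296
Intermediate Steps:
k(U, C) = 0 (k(U, C) = 0² = 0)
p = 8
Z = 37
p*(Z + k(11, -8)) = 8*(37 + 0) = 8*37 = 296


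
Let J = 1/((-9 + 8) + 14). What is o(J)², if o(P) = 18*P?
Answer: 324/169 ≈ 1.9172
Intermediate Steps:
J = 1/13 (J = 1/(-1 + 14) = 1/13 ≈ 0.076923)
o(J)² = (18*(1/13))² = (18/13)² = 324/169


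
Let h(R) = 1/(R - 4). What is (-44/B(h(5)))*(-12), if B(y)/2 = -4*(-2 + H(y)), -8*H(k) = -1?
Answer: 176/5 ≈ 35.200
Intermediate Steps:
H(k) = 1/8 (H(k) = -1/8*(-1) = 1/8)
h(R) = 1/(-4 + R)
B(y) = 15 (B(y) = 2*(-4*(-2 + 1/8)) = 2*(-4*(-15/8)) = 2*(15/2) = 15)
(-44/B(h(5)))*(-12) = (-44/15)*(-12) = ((1/15)*(-44))*(-12) = -44/15*(-12) = 176/5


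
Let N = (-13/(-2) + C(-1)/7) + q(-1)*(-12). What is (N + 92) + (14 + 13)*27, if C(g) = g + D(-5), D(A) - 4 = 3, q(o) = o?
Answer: 11765/14 ≈ 840.36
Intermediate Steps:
D(A) = 7 (D(A) = 4 + 3 = 7)
C(g) = 7 + g (C(g) = g + 7 = 7 + g)
N = 271/14 (N = (-13/(-2) + (7 - 1)/7) - 1*(-12) = (-13*(-½) + 6*(⅐)) + 12 = (13/2 + 6/7) + 12 = 103/14 + 12 = 271/14 ≈ 19.357)
(N + 92) + (14 + 13)*27 = (271/14 + 92) + (14 + 13)*27 = 1559/14 + 27*27 = 1559/14 + 729 = 11765/14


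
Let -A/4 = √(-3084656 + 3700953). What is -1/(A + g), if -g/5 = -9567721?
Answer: -47838605/2288532118485273 - 4*√616297/2288532118485273 ≈ -2.0905e-8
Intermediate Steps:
g = 47838605 (g = -5*(-9567721) = 47838605)
A = -4*√616297 (A = -4*√(-3084656 + 3700953) = -4*√616297 ≈ -3140.2)
-1/(A + g) = -1/(-4*√616297 + 47838605) = -1/(47838605 - 4*√616297)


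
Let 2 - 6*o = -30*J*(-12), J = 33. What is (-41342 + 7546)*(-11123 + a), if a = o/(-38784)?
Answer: 10934504489293/29088 ≈ 3.7591e+8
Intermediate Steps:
o = -5939/3 (o = ⅓ - (-30*33)*(-12)/6 = ⅓ - (-165)*(-12) = ⅓ - ⅙*11880 = ⅓ - 1980 = -5939/3 ≈ -1979.7)
a = 5939/116352 (a = -5939/3/(-38784) = -5939/3*(-1/38784) = 5939/116352 ≈ 0.051043)
(-41342 + 7546)*(-11123 + a) = (-41342 + 7546)*(-11123 + 5939/116352) = -33796*(-1294177357/116352) = 10934504489293/29088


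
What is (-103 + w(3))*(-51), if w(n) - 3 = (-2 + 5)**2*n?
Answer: 3723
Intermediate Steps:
w(n) = 3 + 9*n (w(n) = 3 + (-2 + 5)**2*n = 3 + 3**2*n = 3 + 9*n)
(-103 + w(3))*(-51) = (-103 + (3 + 9*3))*(-51) = (-103 + (3 + 27))*(-51) = (-103 + 30)*(-51) = -73*(-51) = 3723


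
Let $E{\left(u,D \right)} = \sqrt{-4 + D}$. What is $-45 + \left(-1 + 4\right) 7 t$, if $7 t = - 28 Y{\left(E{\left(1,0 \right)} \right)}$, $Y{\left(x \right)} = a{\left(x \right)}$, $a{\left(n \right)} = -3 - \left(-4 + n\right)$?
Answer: $-129 + 168 i \approx -129.0 + 168.0 i$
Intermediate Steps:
$a{\left(n \right)} = 1 - n$
$Y{\left(x \right)} = 1 - x$
$t = -4 + 8 i$ ($t = \frac{\left(-28\right) \left(1 - \sqrt{-4 + 0}\right)}{7} = \frac{\left(-28\right) \left(1 - \sqrt{-4}\right)}{7} = \frac{\left(-28\right) \left(1 - 2 i\right)}{7} = \frac{-28 + 56 i}{7} = -4 + 8 i \approx -4.0 + 8.0 i$)
$-45 + \left(-1 + 4\right) 7 t = -45 + \left(-1 + 4\right) 7 \left(-4 + 8 i\right) = -45 + 3 \cdot 7 \left(-4 + 8 i\right) = -45 + 21 \left(-4 + 8 i\right) = -45 - \left(84 - 168 i\right) = -129 + 168 i$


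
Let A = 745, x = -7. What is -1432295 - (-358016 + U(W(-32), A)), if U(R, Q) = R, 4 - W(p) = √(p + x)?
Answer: -1074283 + I*√39 ≈ -1.0743e+6 + 6.245*I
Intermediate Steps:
W(p) = 4 - √(-7 + p) (W(p) = 4 - √(p - 7) = 4 - √(-7 + p))
-1432295 - (-358016 + U(W(-32), A)) = -1432295 - (-358016 + (4 - √(-7 - 32))) = -1432295 - (-358016 + (4 - √(-39))) = -1432295 - (-358016 + (4 - I*√39)) = -1432295 - (-358012 - I*√39) = -1432295 + (358012 + I*√39) = -1074283 + I*√39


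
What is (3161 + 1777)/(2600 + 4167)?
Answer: 4938/6767 ≈ 0.72972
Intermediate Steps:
(3161 + 1777)/(2600 + 4167) = 4938/6767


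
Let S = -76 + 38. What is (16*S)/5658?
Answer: -304/2829 ≈ -0.10746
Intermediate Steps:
S = -38
(16*S)/5658 = (16*(-38))/5658 = -608*1/5658 = -304/2829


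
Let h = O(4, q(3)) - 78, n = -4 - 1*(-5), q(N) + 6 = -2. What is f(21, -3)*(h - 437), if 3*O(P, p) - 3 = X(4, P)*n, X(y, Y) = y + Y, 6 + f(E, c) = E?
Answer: -7670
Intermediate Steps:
f(E, c) = -6 + E
q(N) = -8 (q(N) = -6 - 2 = -8)
X(y, Y) = Y + y
n = 1 (n = -4 + 5 = 1)
O(P, p) = 7/3 + P/3 (O(P, p) = 1 + ((P + 4)*1)/3 = 1 + ((4 + P)*1)/3 = 1 + (4 + P)/3 = 1 + (4/3 + P/3) = 7/3 + P/3)
h = -223/3 (h = (7/3 + (1/3)*4) - 78 = (7/3 + 4/3) - 78 = 11/3 - 78 = -223/3 ≈ -74.333)
f(21, -3)*(h - 437) = (-6 + 21)*(-223/3 - 437) = 15*(-1534/3) = -7670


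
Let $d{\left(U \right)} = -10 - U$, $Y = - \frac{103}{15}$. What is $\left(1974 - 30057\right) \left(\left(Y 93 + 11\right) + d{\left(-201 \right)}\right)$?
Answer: $\frac{61305189}{5} \approx 1.2261 \cdot 10^{7}$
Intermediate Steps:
$Y = - \frac{103}{15}$ ($Y = \left(-103\right) \frac{1}{15} = - \frac{103}{15} \approx -6.8667$)
$\left(1974 - 30057\right) \left(\left(Y 93 + 11\right) + d{\left(-201 \right)}\right) = \left(1974 - 30057\right) \left(\left(\left(- \frac{103}{15}\right) 93 + 11\right) - -191\right) = - 28083 \left(\left(- \frac{3193}{5} + 11\right) + \left(-10 + 201\right)\right) = - 28083 \left(- \frac{3138}{5} + 191\right) = \left(-28083\right) \left(- \frac{2183}{5}\right) = \frac{61305189}{5}$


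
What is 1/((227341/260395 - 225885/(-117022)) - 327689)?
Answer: -30471943690/9985235332609333 ≈ -3.0517e-6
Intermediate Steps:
1/((227341/260395 - 225885/(-117022)) - 327689) = 1/((227341*(1/260395) - 225885*(-1/117022)) - 327689) = 1/((227341/260395 + 225885/117022) - 327689) = 1/(85423223077/30471943690 - 327689) = 1/(-9985235332609333/30471943690) = -30471943690/9985235332609333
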